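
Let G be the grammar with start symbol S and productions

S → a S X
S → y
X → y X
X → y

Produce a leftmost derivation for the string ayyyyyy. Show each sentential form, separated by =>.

S => aSX => ayX => ayyX => ayyyX => ayyyyX => ayyyyyX => ayyyyyy

S => aSX   [S → a S X]
aSX => ayX   [S → y]
ayX => ayyX   [X → y X]
ayyX => ayyyX   [X → y X]
ayyyX => ayyyyX   [X → y X]
ayyyyX => ayyyyyX   [X → y X]
ayyyyyX => ayyyyyy   [X → y]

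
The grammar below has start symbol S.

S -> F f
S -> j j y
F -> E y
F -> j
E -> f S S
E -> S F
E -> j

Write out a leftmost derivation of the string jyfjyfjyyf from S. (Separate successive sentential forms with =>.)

S=>Ff=>Eyf=>SFyf=>FfFyf=>EyfFyf=>SFyfFyf=>FfFyfFyf=>EyfFyfFyf=>jyfFyfFyf=>jyfjyfFyf=>jyfjyfEyyf=>jyfjyfjyyf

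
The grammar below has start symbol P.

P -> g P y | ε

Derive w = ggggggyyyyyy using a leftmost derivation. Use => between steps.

P => gPy => ggPyy => gggPyyy => ggggPyyyy => gggggPyyyyy => ggggggPyyyyyy => ggggggyyyyyy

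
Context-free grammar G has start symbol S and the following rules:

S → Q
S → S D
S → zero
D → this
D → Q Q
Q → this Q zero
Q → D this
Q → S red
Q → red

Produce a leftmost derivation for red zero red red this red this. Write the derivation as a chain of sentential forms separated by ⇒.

S ⇒ Q ⇒ D this ⇒ Q Q this ⇒ D this Q this ⇒ Q Q this Q this ⇒ red Q this Q this ⇒ red S red this Q this ⇒ red Q red this Q this ⇒ red S red red this Q this ⇒ red zero red red this Q this ⇒ red zero red red this red this

S ⇒ Q   [S → Q]
Q ⇒ D this   [Q → D this]
D this ⇒ Q Q this   [D → Q Q]
Q Q this ⇒ D this Q this   [Q → D this]
D this Q this ⇒ Q Q this Q this   [D → Q Q]
Q Q this Q this ⇒ red Q this Q this   [Q → red]
red Q this Q this ⇒ red S red this Q this   [Q → S red]
red S red this Q this ⇒ red Q red this Q this   [S → Q]
red Q red this Q this ⇒ red S red red this Q this   [Q → S red]
red S red red this Q this ⇒ red zero red red this Q this   [S → zero]
red zero red red this Q this ⇒ red zero red red this red this   [Q → red]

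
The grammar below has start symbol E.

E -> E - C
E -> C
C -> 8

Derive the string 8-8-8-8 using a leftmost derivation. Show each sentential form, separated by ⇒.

E ⇒ E-C ⇒ E-C-C ⇒ E-C-C-C ⇒ C-C-C-C ⇒ 8-C-C-C ⇒ 8-8-C-C ⇒ 8-8-8-C ⇒ 8-8-8-8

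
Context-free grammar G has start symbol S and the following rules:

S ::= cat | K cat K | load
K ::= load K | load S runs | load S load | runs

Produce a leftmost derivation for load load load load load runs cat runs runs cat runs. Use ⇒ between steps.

S ⇒ K cat K ⇒ load K cat K ⇒ load load K cat K ⇒ load load load K cat K ⇒ load load load load K cat K ⇒ load load load load load S runs cat K ⇒ load load load load load K cat K runs cat K ⇒ load load load load load runs cat K runs cat K ⇒ load load load load load runs cat runs runs cat K ⇒ load load load load load runs cat runs runs cat runs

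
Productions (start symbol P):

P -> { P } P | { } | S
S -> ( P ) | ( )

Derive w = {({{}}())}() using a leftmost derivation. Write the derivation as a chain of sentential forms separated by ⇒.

P ⇒ {P}P   [P -> { P } P]
{P}P ⇒ {S}P   [P -> S]
{S}P ⇒ {(P)}P   [S -> ( P )]
{(P)}P ⇒ {({P}P)}P   [P -> { P } P]
{({P}P)}P ⇒ {({{}}P)}P   [P -> { }]
{({{}}P)}P ⇒ {({{}}S)}P   [P -> S]
{({{}}S)}P ⇒ {({{}}())}P   [S -> ( )]
{({{}}())}P ⇒ {({{}}())}S   [P -> S]
{({{}}())}S ⇒ {({{}}())}()   [S -> ( )]

P⇒{P}P⇒{S}P⇒{(P)}P⇒{({P}P)}P⇒{({{}}P)}P⇒{({{}}S)}P⇒{({{}}())}P⇒{({{}}())}S⇒{({{}}())}()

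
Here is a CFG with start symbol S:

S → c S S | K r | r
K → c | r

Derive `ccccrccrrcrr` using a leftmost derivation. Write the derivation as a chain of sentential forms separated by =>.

S=>cSS=>ccSSS=>cccSSSS=>cccKrSSS=>ccccrSSS=>ccccrcSSSS=>ccccrcKrSSS=>ccccrccrSSS=>ccccrccrrSS=>ccccrccrrKrS=>ccccrccrrcrS=>ccccrccrrcrr

S => cSS   [S → c S S]
cSS => ccSSS   [S → c S S]
ccSSS => cccSSSS   [S → c S S]
cccSSSS => cccKrSSS   [S → K r]
cccKrSSS => ccccrSSS   [K → c]
ccccrSSS => ccccrcSSSS   [S → c S S]
ccccrcSSSS => ccccrcKrSSS   [S → K r]
ccccrcKrSSS => ccccrccrSSS   [K → c]
ccccrccrSSS => ccccrccrrSS   [S → r]
ccccrccrrSS => ccccrccrrKrS   [S → K r]
ccccrccrrKrS => ccccrccrrcrS   [K → c]
ccccrccrrcrS => ccccrccrrcrr   [S → r]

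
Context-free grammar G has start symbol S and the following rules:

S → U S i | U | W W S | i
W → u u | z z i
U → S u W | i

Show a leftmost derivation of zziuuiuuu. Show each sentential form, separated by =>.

S => U => SuW => WWSuW => zziWSuW => zziuuSuW => zziuuiuW => zziuuiuuu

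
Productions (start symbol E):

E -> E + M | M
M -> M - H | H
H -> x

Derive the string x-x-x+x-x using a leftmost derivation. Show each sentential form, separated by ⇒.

E ⇒ E+M   [E -> E + M]
E+M ⇒ M+M   [E -> M]
M+M ⇒ M-H+M   [M -> M - H]
M-H+M ⇒ M-H-H+M   [M -> M - H]
M-H-H+M ⇒ H-H-H+M   [M -> H]
H-H-H+M ⇒ x-H-H+M   [H -> x]
x-H-H+M ⇒ x-x-H+M   [H -> x]
x-x-H+M ⇒ x-x-x+M   [H -> x]
x-x-x+M ⇒ x-x-x+M-H   [M -> M - H]
x-x-x+M-H ⇒ x-x-x+H-H   [M -> H]
x-x-x+H-H ⇒ x-x-x+x-H   [H -> x]
x-x-x+x-H ⇒ x-x-x+x-x   [H -> x]

E⇒E+M⇒M+M⇒M-H+M⇒M-H-H+M⇒H-H-H+M⇒x-H-H+M⇒x-x-H+M⇒x-x-x+M⇒x-x-x+M-H⇒x-x-x+H-H⇒x-x-x+x-H⇒x-x-x+x-x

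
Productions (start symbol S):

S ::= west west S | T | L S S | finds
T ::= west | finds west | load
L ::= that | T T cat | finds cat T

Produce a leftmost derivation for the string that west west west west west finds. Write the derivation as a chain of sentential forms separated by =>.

S => L S S => that S S => that west west S S => that west west west west S S => that west west west west T S => that west west west west west S => that west west west west west finds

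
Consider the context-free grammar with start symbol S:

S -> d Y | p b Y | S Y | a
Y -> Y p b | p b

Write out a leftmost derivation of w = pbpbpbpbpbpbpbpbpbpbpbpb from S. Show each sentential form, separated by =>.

S => SY => SYY => pbYYY => pbpbYY => pbpbpbY => pbpbpbYpb => pbpbpbYpbpb => pbpbpbYpbpbpb => pbpbpbYpbpbpbpb => pbpbpbYpbpbpbpbpb => pbpbpbYpbpbpbpbpbpb => pbpbpbYpbpbpbpbpbpbpb => pbpbpbYpbpbpbpbpbpbpbpb => pbpbpbpbpbpbpbpbpbpbpbpb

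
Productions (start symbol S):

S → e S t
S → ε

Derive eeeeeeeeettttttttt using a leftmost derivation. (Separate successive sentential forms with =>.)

S => eSt => eeStt => eeeSttt => eeeeStttt => eeeeeSttttt => eeeeeeStttttt => eeeeeeeSttttttt => eeeeeeeeStttttttt => eeeeeeeeeSttttttttt => eeeeeeeeettttttttt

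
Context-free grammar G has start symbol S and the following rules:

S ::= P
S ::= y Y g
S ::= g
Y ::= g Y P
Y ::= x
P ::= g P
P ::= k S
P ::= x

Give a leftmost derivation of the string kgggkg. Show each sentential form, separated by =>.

S => P => kS => kP => kgP => kggP => kgggP => kgggkS => kgggkg

S => P   [S ::= P]
P => kS   [P ::= k S]
kS => kP   [S ::= P]
kP => kgP   [P ::= g P]
kgP => kggP   [P ::= g P]
kggP => kgggP   [P ::= g P]
kgggP => kgggkS   [P ::= k S]
kgggkS => kgggkg   [S ::= g]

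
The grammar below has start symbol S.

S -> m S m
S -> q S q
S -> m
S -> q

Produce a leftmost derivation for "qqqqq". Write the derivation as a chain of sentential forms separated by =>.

S => qSq   [S -> q S q]
qSq => qqSqq   [S -> q S q]
qqSqq => qqqqq   [S -> q]

S => qSq => qqSqq => qqqqq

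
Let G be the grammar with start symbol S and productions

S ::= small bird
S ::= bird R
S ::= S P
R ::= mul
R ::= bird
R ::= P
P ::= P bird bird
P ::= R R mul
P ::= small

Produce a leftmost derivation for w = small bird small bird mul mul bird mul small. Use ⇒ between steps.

S ⇒ S P ⇒ S P P ⇒ S P P P ⇒ small bird P P P ⇒ small bird R R mul P P ⇒ small bird P R mul P P ⇒ small bird small R mul P P ⇒ small bird small bird mul P P ⇒ small bird small bird mul R R mul P ⇒ small bird small bird mul mul R mul P ⇒ small bird small bird mul mul bird mul P ⇒ small bird small bird mul mul bird mul small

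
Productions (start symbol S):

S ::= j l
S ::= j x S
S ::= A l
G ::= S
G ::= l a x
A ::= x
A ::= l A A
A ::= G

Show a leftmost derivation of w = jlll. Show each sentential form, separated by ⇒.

S ⇒ Al ⇒ Gl ⇒ Sl ⇒ All ⇒ Gll ⇒ Sll ⇒ jlll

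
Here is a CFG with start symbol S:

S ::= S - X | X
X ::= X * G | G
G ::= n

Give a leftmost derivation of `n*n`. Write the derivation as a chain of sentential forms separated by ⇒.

S ⇒ X ⇒ X*G ⇒ G*G ⇒ n*G ⇒ n*n

S ⇒ X   [S ::= X]
X ⇒ X*G   [X ::= X * G]
X*G ⇒ G*G   [X ::= G]
G*G ⇒ n*G   [G ::= n]
n*G ⇒ n*n   [G ::= n]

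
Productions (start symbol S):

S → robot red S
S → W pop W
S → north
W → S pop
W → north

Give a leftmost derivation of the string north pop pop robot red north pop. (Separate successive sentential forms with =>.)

S => W pop W => S pop pop W => north pop pop W => north pop pop S pop => north pop pop robot red S pop => north pop pop robot red north pop

S => W pop W   [S → W pop W]
W pop W => S pop pop W   [W → S pop]
S pop pop W => north pop pop W   [S → north]
north pop pop W => north pop pop S pop   [W → S pop]
north pop pop S pop => north pop pop robot red S pop   [S → robot red S]
north pop pop robot red S pop => north pop pop robot red north pop   [S → north]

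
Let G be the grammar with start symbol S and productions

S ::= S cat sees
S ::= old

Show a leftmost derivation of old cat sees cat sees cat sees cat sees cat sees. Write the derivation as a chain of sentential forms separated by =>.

S => S cat sees   [S ::= S cat sees]
S cat sees => S cat sees cat sees   [S ::= S cat sees]
S cat sees cat sees => S cat sees cat sees cat sees   [S ::= S cat sees]
S cat sees cat sees cat sees => S cat sees cat sees cat sees cat sees   [S ::= S cat sees]
S cat sees cat sees cat sees cat sees => S cat sees cat sees cat sees cat sees cat sees   [S ::= S cat sees]
S cat sees cat sees cat sees cat sees cat sees => old cat sees cat sees cat sees cat sees cat sees   [S ::= old]

S => S cat sees => S cat sees cat sees => S cat sees cat sees cat sees => S cat sees cat sees cat sees cat sees => S cat sees cat sees cat sees cat sees cat sees => old cat sees cat sees cat sees cat sees cat sees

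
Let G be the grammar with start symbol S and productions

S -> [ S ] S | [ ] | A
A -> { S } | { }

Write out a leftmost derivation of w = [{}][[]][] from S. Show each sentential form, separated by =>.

S => [S]S   [S -> [ S ] S]
[S]S => [A]S   [S -> A]
[A]S => [{}]S   [A -> { }]
[{}]S => [{}][S]S   [S -> [ S ] S]
[{}][S]S => [{}][[]]S   [S -> [ ]]
[{}][[]]S => [{}][[]][]   [S -> [ ]]

S => [S]S => [A]S => [{}]S => [{}][S]S => [{}][[]]S => [{}][[]][]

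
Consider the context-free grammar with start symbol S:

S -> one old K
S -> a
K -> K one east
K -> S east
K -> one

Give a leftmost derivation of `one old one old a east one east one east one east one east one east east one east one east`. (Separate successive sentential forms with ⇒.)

S ⇒ one old K ⇒ one old K one east ⇒ one old K one east one east ⇒ one old S east one east one east ⇒ one old one old K east one east one east ⇒ one old one old K one east east one east one east ⇒ one old one old K one east one east east one east one east ⇒ one old one old K one east one east one east east one east one east ⇒ one old one old K one east one east one east one east east one east one east ⇒ one old one old K one east one east one east one east one east east one east one east ⇒ one old one old S east one east one east one east one east one east east one east one east ⇒ one old one old a east one east one east one east one east one east east one east one east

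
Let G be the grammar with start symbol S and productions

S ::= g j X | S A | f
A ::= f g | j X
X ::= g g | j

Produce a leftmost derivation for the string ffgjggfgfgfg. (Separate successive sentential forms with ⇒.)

S ⇒ SA   [S ::= S A]
SA ⇒ SAA   [S ::= S A]
SAA ⇒ SAAA   [S ::= S A]
SAAA ⇒ SAAAA   [S ::= S A]
SAAAA ⇒ SAAAAA   [S ::= S A]
SAAAAA ⇒ fAAAAA   [S ::= f]
fAAAAA ⇒ ffgAAAA   [A ::= f g]
ffgAAAA ⇒ ffgjXAAA   [A ::= j X]
ffgjXAAA ⇒ ffgjggAAA   [X ::= g g]
ffgjggAAA ⇒ ffgjggfgAA   [A ::= f g]
ffgjggfgAA ⇒ ffgjggfgfgA   [A ::= f g]
ffgjggfgfgA ⇒ ffgjggfgfgfg   [A ::= f g]

S ⇒ SA ⇒ SAA ⇒ SAAA ⇒ SAAAA ⇒ SAAAAA ⇒ fAAAAA ⇒ ffgAAAA ⇒ ffgjXAAA ⇒ ffgjggAAA ⇒ ffgjggfgAA ⇒ ffgjggfgfgA ⇒ ffgjggfgfgfg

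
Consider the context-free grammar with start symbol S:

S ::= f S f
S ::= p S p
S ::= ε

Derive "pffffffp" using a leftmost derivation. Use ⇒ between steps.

S⇒pSp⇒pfSfp⇒pffSffp⇒pfffSfffp⇒pffffffp

S ⇒ pSp   [S ::= p S p]
pSp ⇒ pfSfp   [S ::= f S f]
pfSfp ⇒ pffSffp   [S ::= f S f]
pffSffp ⇒ pfffSfffp   [S ::= f S f]
pfffSfffp ⇒ pffffffp   [S ::= ε]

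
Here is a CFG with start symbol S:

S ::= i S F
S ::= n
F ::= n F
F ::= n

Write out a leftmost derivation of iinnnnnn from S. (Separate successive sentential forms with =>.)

S=>iSF=>iiSFF=>iinFF=>iinnFF=>iinnnFF=>iinnnnFF=>iinnnnnF=>iinnnnnn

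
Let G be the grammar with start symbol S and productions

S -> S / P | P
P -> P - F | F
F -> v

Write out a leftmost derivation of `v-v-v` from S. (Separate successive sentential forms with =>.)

S=>P=>P-F=>P-F-F=>F-F-F=>v-F-F=>v-v-F=>v-v-v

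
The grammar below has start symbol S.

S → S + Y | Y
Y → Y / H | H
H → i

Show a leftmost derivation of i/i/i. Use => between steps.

S => Y   [S → Y]
Y => Y/H   [Y → Y / H]
Y/H => Y/H/H   [Y → Y / H]
Y/H/H => H/H/H   [Y → H]
H/H/H => i/H/H   [H → i]
i/H/H => i/i/H   [H → i]
i/i/H => i/i/i   [H → i]

S => Y => Y/H => Y/H/H => H/H/H => i/H/H => i/i/H => i/i/i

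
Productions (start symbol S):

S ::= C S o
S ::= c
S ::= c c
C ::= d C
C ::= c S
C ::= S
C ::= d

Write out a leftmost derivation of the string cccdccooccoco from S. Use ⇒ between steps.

S ⇒ CSo ⇒ SSo ⇒ CSoSo ⇒ cSSoSo ⇒ cCSoSoSo ⇒ cSSoSoSo ⇒ cccSoSoSo ⇒ cccCSooSoSo ⇒ cccdSooSoSo ⇒ cccdccooSoSo ⇒ cccdccooccoSo ⇒ cccdccooccoco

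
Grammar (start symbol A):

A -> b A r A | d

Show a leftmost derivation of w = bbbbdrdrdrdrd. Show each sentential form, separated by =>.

A => bArA   [A -> b A r A]
bArA => bbArArA   [A -> b A r A]
bbArArA => bbbArArArA   [A -> b A r A]
bbbArArArA => bbbbArArArArA   [A -> b A r A]
bbbbArArArArA => bbbbdrArArArA   [A -> d]
bbbbdrArArArA => bbbbdrdrArArA   [A -> d]
bbbbdrdrArArA => bbbbdrdrdrArA   [A -> d]
bbbbdrdrdrArA => bbbbdrdrdrdrA   [A -> d]
bbbbdrdrdrdrA => bbbbdrdrdrdrd   [A -> d]

A=>bArA=>bbArArA=>bbbArArArA=>bbbbArArArArA=>bbbbdrArArArA=>bbbbdrdrArArA=>bbbbdrdrdrArA=>bbbbdrdrdrdrA=>bbbbdrdrdrdrd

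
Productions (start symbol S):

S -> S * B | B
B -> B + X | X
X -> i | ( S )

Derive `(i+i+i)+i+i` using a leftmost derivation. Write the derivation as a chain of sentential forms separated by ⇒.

S⇒B⇒B+X⇒B+X+X⇒X+X+X⇒(S)+X+X⇒(B)+X+X⇒(B+X)+X+X⇒(B+X+X)+X+X⇒(X+X+X)+X+X⇒(i+X+X)+X+X⇒(i+i+X)+X+X⇒(i+i+i)+X+X⇒(i+i+i)+i+X⇒(i+i+i)+i+i

S ⇒ B   [S -> B]
B ⇒ B+X   [B -> B + X]
B+X ⇒ B+X+X   [B -> B + X]
B+X+X ⇒ X+X+X   [B -> X]
X+X+X ⇒ (S)+X+X   [X -> ( S )]
(S)+X+X ⇒ (B)+X+X   [S -> B]
(B)+X+X ⇒ (B+X)+X+X   [B -> B + X]
(B+X)+X+X ⇒ (B+X+X)+X+X   [B -> B + X]
(B+X+X)+X+X ⇒ (X+X+X)+X+X   [B -> X]
(X+X+X)+X+X ⇒ (i+X+X)+X+X   [X -> i]
(i+X+X)+X+X ⇒ (i+i+X)+X+X   [X -> i]
(i+i+X)+X+X ⇒ (i+i+i)+X+X   [X -> i]
(i+i+i)+X+X ⇒ (i+i+i)+i+X   [X -> i]
(i+i+i)+i+X ⇒ (i+i+i)+i+i   [X -> i]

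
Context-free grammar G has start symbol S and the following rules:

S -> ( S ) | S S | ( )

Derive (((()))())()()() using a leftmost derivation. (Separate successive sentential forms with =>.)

S => SS   [S -> S S]
SS => SSS   [S -> S S]
SSS => SSSS   [S -> S S]
SSSS => (S)SSS   [S -> ( S )]
(S)SSS => (SS)SSS   [S -> S S]
(SS)SSS => ((S)S)SSS   [S -> ( S )]
((S)S)SSS => (((S))S)SSS   [S -> ( S )]
(((S))S)SSS => (((()))S)SSS   [S -> ( )]
(((()))S)SSS => (((()))())SSS   [S -> ( )]
(((()))())SSS => (((()))())()SS   [S -> ( )]
(((()))())()SS => (((()))())()()S   [S -> ( )]
(((()))())()()S => (((()))())()()()   [S -> ( )]

S=>SS=>SSS=>SSSS=>(S)SSS=>(SS)SSS=>((S)S)SSS=>(((S))S)SSS=>(((()))S)SSS=>(((()))())SSS=>(((()))())()SS=>(((()))())()()S=>(((()))())()()()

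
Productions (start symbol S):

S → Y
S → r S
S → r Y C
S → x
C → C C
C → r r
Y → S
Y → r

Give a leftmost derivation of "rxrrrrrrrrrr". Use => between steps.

S=>rYC=>rSC=>rxC=>rxCC=>rxCCC=>rxCCCC=>rxCCCCC=>rxrrCCCC=>rxrrrrCCC=>rxrrrrrrCC=>rxrrrrrrrrC=>rxrrrrrrrrrr

S => rYC   [S → r Y C]
rYC => rSC   [Y → S]
rSC => rxC   [S → x]
rxC => rxCC   [C → C C]
rxCC => rxCCC   [C → C C]
rxCCC => rxCCCC   [C → C C]
rxCCCC => rxCCCCC   [C → C C]
rxCCCCC => rxrrCCCC   [C → r r]
rxrrCCCC => rxrrrrCCC   [C → r r]
rxrrrrCCC => rxrrrrrrCC   [C → r r]
rxrrrrrrCC => rxrrrrrrrrC   [C → r r]
rxrrrrrrrrC => rxrrrrrrrrrr   [C → r r]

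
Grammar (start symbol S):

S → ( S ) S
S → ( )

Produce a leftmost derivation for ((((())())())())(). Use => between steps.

S => (S)S   [S → ( S ) S]
(S)S => ((S)S)S   [S → ( S ) S]
((S)S)S => (((S)S)S)S   [S → ( S ) S]
(((S)S)S)S => ((((S)S)S)S)S   [S → ( S ) S]
((((S)S)S)S)S => ((((())S)S)S)S   [S → ( )]
((((())S)S)S)S => ((((())())S)S)S   [S → ( )]
((((())())S)S)S => ((((())())())S)S   [S → ( )]
((((())())())S)S => ((((())())())())S   [S → ( )]
((((())())())())S => ((((())())())())()   [S → ( )]

S => (S)S => ((S)S)S => (((S)S)S)S => ((((S)S)S)S)S => ((((())S)S)S)S => ((((())())S)S)S => ((((())())())S)S => ((((())())())())S => ((((())())())())()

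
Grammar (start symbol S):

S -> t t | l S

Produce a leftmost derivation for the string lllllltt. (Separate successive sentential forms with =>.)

S => lS   [S -> l S]
lS => llS   [S -> l S]
llS => lllS   [S -> l S]
lllS => llllS   [S -> l S]
llllS => lllllS   [S -> l S]
lllllS => llllllS   [S -> l S]
llllllS => lllllltt   [S -> t t]

S => lS => llS => lllS => llllS => lllllS => llllllS => lllllltt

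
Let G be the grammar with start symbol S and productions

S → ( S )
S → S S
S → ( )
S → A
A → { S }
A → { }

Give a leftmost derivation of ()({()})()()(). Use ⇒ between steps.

S ⇒ SS ⇒ SSS ⇒ ()SS ⇒ ()SSS ⇒ ()(S)SS ⇒ ()(A)SS ⇒ ()({S})SS ⇒ ()({()})SS ⇒ ()({()})SSS ⇒ ()({()})()SS ⇒ ()({()})()()S ⇒ ()({()})()()()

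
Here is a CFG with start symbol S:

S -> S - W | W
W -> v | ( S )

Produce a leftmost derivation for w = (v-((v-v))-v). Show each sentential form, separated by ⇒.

S ⇒ W ⇒ (S) ⇒ (S-W) ⇒ (S-W-W) ⇒ (W-W-W) ⇒ (v-W-W) ⇒ (v-(S)-W) ⇒ (v-(W)-W) ⇒ (v-((S))-W) ⇒ (v-((S-W))-W) ⇒ (v-((W-W))-W) ⇒ (v-((v-W))-W) ⇒ (v-((v-v))-W) ⇒ (v-((v-v))-v)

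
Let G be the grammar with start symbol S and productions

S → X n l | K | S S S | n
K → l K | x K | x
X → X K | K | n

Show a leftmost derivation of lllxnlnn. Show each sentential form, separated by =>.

S => SSS   [S → S S S]
SSS => XnlSS   [S → X n l]
XnlSS => KnlSS   [X → K]
KnlSS => lKnlSS   [K → l K]
lKnlSS => llKnlSS   [K → l K]
llKnlSS => lllKnlSS   [K → l K]
lllKnlSS => lllxnlSS   [K → x]
lllxnlSS => lllxnlnS   [S → n]
lllxnlnS => lllxnlnn   [S → n]

S => SSS => XnlSS => KnlSS => lKnlSS => llKnlSS => lllKnlSS => lllxnlSS => lllxnlnS => lllxnlnn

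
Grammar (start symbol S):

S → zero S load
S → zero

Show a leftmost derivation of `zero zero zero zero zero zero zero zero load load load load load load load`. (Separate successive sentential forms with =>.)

S => zero S load   [S → zero S load]
zero S load => zero zero S load load   [S → zero S load]
zero zero S load load => zero zero zero S load load load   [S → zero S load]
zero zero zero S load load load => zero zero zero zero S load load load load   [S → zero S load]
zero zero zero zero S load load load load => zero zero zero zero zero S load load load load load   [S → zero S load]
zero zero zero zero zero S load load load load load => zero zero zero zero zero zero S load load load load load load   [S → zero S load]
zero zero zero zero zero zero S load load load load load load => zero zero zero zero zero zero zero S load load load load load load load   [S → zero S load]
zero zero zero zero zero zero zero S load load load load load load load => zero zero zero zero zero zero zero zero load load load load load load load   [S → zero]

S => zero S load => zero zero S load load => zero zero zero S load load load => zero zero zero zero S load load load load => zero zero zero zero zero S load load load load load => zero zero zero zero zero zero S load load load load load load => zero zero zero zero zero zero zero S load load load load load load load => zero zero zero zero zero zero zero zero load load load load load load load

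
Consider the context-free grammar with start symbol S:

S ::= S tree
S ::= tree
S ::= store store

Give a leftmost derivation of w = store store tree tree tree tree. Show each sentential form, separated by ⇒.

S ⇒ S tree ⇒ S tree tree ⇒ S tree tree tree ⇒ S tree tree tree tree ⇒ store store tree tree tree tree

S ⇒ S tree   [S ::= S tree]
S tree ⇒ S tree tree   [S ::= S tree]
S tree tree ⇒ S tree tree tree   [S ::= S tree]
S tree tree tree ⇒ S tree tree tree tree   [S ::= S tree]
S tree tree tree tree ⇒ store store tree tree tree tree   [S ::= store store]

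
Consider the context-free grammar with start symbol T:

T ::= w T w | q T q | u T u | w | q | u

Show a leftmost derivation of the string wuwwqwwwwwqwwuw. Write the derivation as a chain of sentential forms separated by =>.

T=>wTw=>wuTuw=>wuwTwuw=>wuwwTwwuw=>wuwwqTqwwuw=>wuwwqwTwqwwuw=>wuwwqwwTwwqwwuw=>wuwwqwwwwwqwwuw

T => wTw   [T ::= w T w]
wTw => wuTuw   [T ::= u T u]
wuTuw => wuwTwuw   [T ::= w T w]
wuwTwuw => wuwwTwwuw   [T ::= w T w]
wuwwTwwuw => wuwwqTqwwuw   [T ::= q T q]
wuwwqTqwwuw => wuwwqwTwqwwuw   [T ::= w T w]
wuwwqwTwqwwuw => wuwwqwwTwwqwwuw   [T ::= w T w]
wuwwqwwTwwqwwuw => wuwwqwwwwwqwwuw   [T ::= w]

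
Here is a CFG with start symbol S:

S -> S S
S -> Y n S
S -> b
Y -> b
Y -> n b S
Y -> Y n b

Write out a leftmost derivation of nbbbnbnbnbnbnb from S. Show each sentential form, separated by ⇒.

S ⇒ YnS   [S -> Y n S]
YnS ⇒ YnbnS   [Y -> Y n b]
YnbnS ⇒ YnbnbnS   [Y -> Y n b]
YnbnbnS ⇒ YnbnbnbnS   [Y -> Y n b]
YnbnbnbnS ⇒ YnbnbnbnbnS   [Y -> Y n b]
YnbnbnbnbnS ⇒ nbSnbnbnbnbnS   [Y -> n b S]
nbSnbnbnbnbnS ⇒ nbSSnbnbnbnbnS   [S -> S S]
nbSSnbnbnbnbnS ⇒ nbbSnbnbnbnbnS   [S -> b]
nbbSnbnbnbnbnS ⇒ nbbbnbnbnbnbnS   [S -> b]
nbbbnbnbnbnbnS ⇒ nbbbnbnbnbnbnb   [S -> b]

S ⇒ YnS ⇒ YnbnS ⇒ YnbnbnS ⇒ YnbnbnbnS ⇒ YnbnbnbnbnS ⇒ nbSnbnbnbnbnS ⇒ nbSSnbnbnbnbnS ⇒ nbbSnbnbnbnbnS ⇒ nbbbnbnbnbnbnS ⇒ nbbbnbnbnbnbnb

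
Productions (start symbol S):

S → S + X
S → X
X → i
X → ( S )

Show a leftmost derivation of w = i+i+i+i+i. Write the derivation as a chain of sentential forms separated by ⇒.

S ⇒ S+X   [S → S + X]
S+X ⇒ S+X+X   [S → S + X]
S+X+X ⇒ S+X+X+X   [S → S + X]
S+X+X+X ⇒ S+X+X+X+X   [S → S + X]
S+X+X+X+X ⇒ X+X+X+X+X   [S → X]
X+X+X+X+X ⇒ i+X+X+X+X   [X → i]
i+X+X+X+X ⇒ i+i+X+X+X   [X → i]
i+i+X+X+X ⇒ i+i+i+X+X   [X → i]
i+i+i+X+X ⇒ i+i+i+i+X   [X → i]
i+i+i+i+X ⇒ i+i+i+i+i   [X → i]

S ⇒ S+X ⇒ S+X+X ⇒ S+X+X+X ⇒ S+X+X+X+X ⇒ X+X+X+X+X ⇒ i+X+X+X+X ⇒ i+i+X+X+X ⇒ i+i+i+X+X ⇒ i+i+i+i+X ⇒ i+i+i+i+i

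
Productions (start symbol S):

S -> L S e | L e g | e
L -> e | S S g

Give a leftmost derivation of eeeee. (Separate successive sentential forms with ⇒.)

S⇒LSe⇒eSe⇒eLSee⇒eeSee⇒eeeee

S ⇒ LSe   [S -> L S e]
LSe ⇒ eSe   [L -> e]
eSe ⇒ eLSee   [S -> L S e]
eLSee ⇒ eeSee   [L -> e]
eeSee ⇒ eeeee   [S -> e]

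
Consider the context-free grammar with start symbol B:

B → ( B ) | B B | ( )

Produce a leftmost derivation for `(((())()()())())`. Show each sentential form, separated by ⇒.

B ⇒ (B)   [B → ( B )]
(B) ⇒ (BB)   [B → B B]
(BB) ⇒ ((B)B)   [B → ( B )]
((B)B) ⇒ ((BB)B)   [B → B B]
((BB)B) ⇒ ((BBB)B)   [B → B B]
((BBB)B) ⇒ ((BBBB)B)   [B → B B]
((BBBB)B) ⇒ (((B)BBB)B)   [B → ( B )]
(((B)BBB)B) ⇒ (((())BBB)B)   [B → ( )]
(((())BBB)B) ⇒ (((())()BB)B)   [B → ( )]
(((())()BB)B) ⇒ (((())()()B)B)   [B → ( )]
(((())()()B)B) ⇒ (((())()()())B)   [B → ( )]
(((())()()())B) ⇒ (((())()()())())   [B → ( )]

B ⇒ (B) ⇒ (BB) ⇒ ((B)B) ⇒ ((BB)B) ⇒ ((BBB)B) ⇒ ((BBBB)B) ⇒ (((B)BBB)B) ⇒ (((())BBB)B) ⇒ (((())()BB)B) ⇒ (((())()()B)B) ⇒ (((())()()())B) ⇒ (((())()()())())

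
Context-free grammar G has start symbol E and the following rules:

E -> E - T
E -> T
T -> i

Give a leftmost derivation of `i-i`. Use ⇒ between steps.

E ⇒ E-T   [E -> E - T]
E-T ⇒ T-T   [E -> T]
T-T ⇒ i-T   [T -> i]
i-T ⇒ i-i   [T -> i]

E ⇒ E-T ⇒ T-T ⇒ i-T ⇒ i-i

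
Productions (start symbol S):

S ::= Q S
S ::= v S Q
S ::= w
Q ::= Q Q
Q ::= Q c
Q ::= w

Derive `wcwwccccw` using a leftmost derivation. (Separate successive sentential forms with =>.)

S => QS   [S ::= Q S]
QS => QcS   [Q ::= Q c]
QcS => QccS   [Q ::= Q c]
QccS => QcccS   [Q ::= Q c]
QcccS => QccccS   [Q ::= Q c]
QccccS => QQccccS   [Q ::= Q Q]
QQccccS => QQQccccS   [Q ::= Q Q]
QQQccccS => QcQQccccS   [Q ::= Q c]
QcQQccccS => wcQQccccS   [Q ::= w]
wcQQccccS => wcwQccccS   [Q ::= w]
wcwQccccS => wcwwccccS   [Q ::= w]
wcwwccccS => wcwwccccw   [S ::= w]

S=>QS=>QcS=>QccS=>QcccS=>QccccS=>QQccccS=>QQQccccS=>QcQQccccS=>wcQQccccS=>wcwQccccS=>wcwwccccS=>wcwwccccw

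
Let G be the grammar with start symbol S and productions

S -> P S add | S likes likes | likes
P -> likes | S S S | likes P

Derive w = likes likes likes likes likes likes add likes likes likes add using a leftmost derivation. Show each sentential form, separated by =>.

S => P S add => S S S S add => P S add S S S add => S S S S add S S S add => S likes likes S S S add S S S add => likes likes likes S S S add S S S add => likes likes likes likes S S add S S S add => likes likes likes likes likes S add S S S add => likes likes likes likes likes likes add S S S add => likes likes likes likes likes likes add likes S S add => likes likes likes likes likes likes add likes likes S add => likes likes likes likes likes likes add likes likes likes add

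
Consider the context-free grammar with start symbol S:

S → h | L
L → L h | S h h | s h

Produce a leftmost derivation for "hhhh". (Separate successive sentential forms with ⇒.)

S ⇒ L ⇒ Lh ⇒ Shhh ⇒ hhhh

S ⇒ L   [S → L]
L ⇒ Lh   [L → L h]
Lh ⇒ Shhh   [L → S h h]
Shhh ⇒ hhhh   [S → h]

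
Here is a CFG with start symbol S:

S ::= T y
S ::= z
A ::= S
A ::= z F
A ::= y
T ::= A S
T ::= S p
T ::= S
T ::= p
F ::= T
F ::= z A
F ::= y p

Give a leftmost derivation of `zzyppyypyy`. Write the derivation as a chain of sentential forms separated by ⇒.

S ⇒ Ty ⇒ Sy ⇒ Tyy ⇒ Spyy ⇒ Typyy ⇒ ASypyy ⇒ zFSypyy ⇒ zTSypyy ⇒ zSpSypyy ⇒ zTypSypyy ⇒ zSypSypyy ⇒ zzypSypyy ⇒ zzypTyypyy ⇒ zzyppyypyy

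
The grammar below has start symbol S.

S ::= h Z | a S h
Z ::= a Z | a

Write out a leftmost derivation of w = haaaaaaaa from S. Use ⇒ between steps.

S ⇒ hZ ⇒ haZ ⇒ haaZ ⇒ haaaZ ⇒ haaaaZ ⇒ haaaaaZ ⇒ haaaaaaZ ⇒ haaaaaaaZ ⇒ haaaaaaaa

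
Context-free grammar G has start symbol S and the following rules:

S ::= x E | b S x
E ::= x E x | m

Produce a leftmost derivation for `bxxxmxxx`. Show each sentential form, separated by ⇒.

S ⇒ bSx ⇒ bxEx ⇒ bxxExx ⇒ bxxxExxx ⇒ bxxxmxxx

S ⇒ bSx   [S ::= b S x]
bSx ⇒ bxEx   [S ::= x E]
bxEx ⇒ bxxExx   [E ::= x E x]
bxxExx ⇒ bxxxExxx   [E ::= x E x]
bxxxExxx ⇒ bxxxmxxx   [E ::= m]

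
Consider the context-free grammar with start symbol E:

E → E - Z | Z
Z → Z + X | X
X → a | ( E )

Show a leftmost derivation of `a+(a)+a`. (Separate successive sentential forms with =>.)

E => Z   [E → Z]
Z => Z+X   [Z → Z + X]
Z+X => Z+X+X   [Z → Z + X]
Z+X+X => X+X+X   [Z → X]
X+X+X => a+X+X   [X → a]
a+X+X => a+(E)+X   [X → ( E )]
a+(E)+X => a+(Z)+X   [E → Z]
a+(Z)+X => a+(X)+X   [Z → X]
a+(X)+X => a+(a)+X   [X → a]
a+(a)+X => a+(a)+a   [X → a]

E => Z => Z+X => Z+X+X => X+X+X => a+X+X => a+(E)+X => a+(Z)+X => a+(X)+X => a+(a)+X => a+(a)+a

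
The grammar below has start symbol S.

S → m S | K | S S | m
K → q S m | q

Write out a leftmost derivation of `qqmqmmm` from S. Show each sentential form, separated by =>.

S => K => qSm => qSSm => qSSSm => qSSSSm => qKSSSm => qqSSSm => qqmSSSm => qqmKSSm => qqmqSSm => qqmqmSm => qqmqmmm

S => K   [S → K]
K => qSm   [K → q S m]
qSm => qSSm   [S → S S]
qSSm => qSSSm   [S → S S]
qSSSm => qSSSSm   [S → S S]
qSSSSm => qKSSSm   [S → K]
qKSSSm => qqSSSm   [K → q]
qqSSSm => qqmSSSm   [S → m S]
qqmSSSm => qqmKSSm   [S → K]
qqmKSSm => qqmqSSm   [K → q]
qqmqSSm => qqmqmSm   [S → m]
qqmqmSm => qqmqmmm   [S → m]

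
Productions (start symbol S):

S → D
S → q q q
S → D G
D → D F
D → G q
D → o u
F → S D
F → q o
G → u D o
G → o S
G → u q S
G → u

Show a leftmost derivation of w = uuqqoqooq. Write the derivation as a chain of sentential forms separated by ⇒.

S ⇒ D   [S → D]
D ⇒ Gq   [D → G q]
Gq ⇒ uDoq   [G → u D o]
uDoq ⇒ uDFoq   [D → D F]
uDFoq ⇒ uDFFoq   [D → D F]
uDFFoq ⇒ uGqFFoq   [D → G q]
uGqFFoq ⇒ uuqFFoq   [G → u]
uuqFFoq ⇒ uuqqoFoq   [F → q o]
uuqqoFoq ⇒ uuqqoqooq   [F → q o]

S⇒D⇒Gq⇒uDoq⇒uDFoq⇒uDFFoq⇒uGqFFoq⇒uuqFFoq⇒uuqqoFoq⇒uuqqoqooq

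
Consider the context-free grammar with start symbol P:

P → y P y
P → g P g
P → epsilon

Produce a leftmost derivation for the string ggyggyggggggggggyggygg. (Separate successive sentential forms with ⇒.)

P⇒gPg⇒ggPgg⇒ggyPygg⇒ggygPgygg⇒ggyggPggygg⇒ggyggyPyggygg⇒ggyggygPgyggygg⇒ggyggyggPggyggygg⇒ggyggygggPgggyggygg⇒ggyggyggggPggggyggygg⇒ggyggygggggPgggggyggygg⇒ggyggyggggggggggyggygg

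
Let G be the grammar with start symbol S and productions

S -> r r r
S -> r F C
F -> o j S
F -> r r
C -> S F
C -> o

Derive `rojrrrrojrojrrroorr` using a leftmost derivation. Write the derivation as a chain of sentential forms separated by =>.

S=>rFC=>rojSC=>rojrrrC=>rojrrrSF=>rojrrrrFCF=>rojrrrrojSCF=>rojrrrrojrFCCF=>rojrrrrojrojSCCF=>rojrrrrojrojrrrCCF=>rojrrrrojrojrrroCF=>rojrrrrojrojrrrooF=>rojrrrrojrojrrroorr

S => rFC   [S -> r F C]
rFC => rojSC   [F -> o j S]
rojSC => rojrrrC   [S -> r r r]
rojrrrC => rojrrrSF   [C -> S F]
rojrrrSF => rojrrrrFCF   [S -> r F C]
rojrrrrFCF => rojrrrrojSCF   [F -> o j S]
rojrrrrojSCF => rojrrrrojrFCCF   [S -> r F C]
rojrrrrojrFCCF => rojrrrrojrojSCCF   [F -> o j S]
rojrrrrojrojSCCF => rojrrrrojrojrrrCCF   [S -> r r r]
rojrrrrojrojrrrCCF => rojrrrrojrojrrroCF   [C -> o]
rojrrrrojrojrrroCF => rojrrrrojrojrrrooF   [C -> o]
rojrrrrojrojrrrooF => rojrrrrojrojrrroorr   [F -> r r]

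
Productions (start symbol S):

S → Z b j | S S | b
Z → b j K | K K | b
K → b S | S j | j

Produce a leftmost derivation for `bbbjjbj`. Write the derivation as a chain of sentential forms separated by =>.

S => Zbj => KKbj => SjKbj => SSjKbj => SSSjKbj => bSSjKbj => bbSjKbj => bbbjKbj => bbbjjbj

S => Zbj   [S → Z b j]
Zbj => KKbj   [Z → K K]
KKbj => SjKbj   [K → S j]
SjKbj => SSjKbj   [S → S S]
SSjKbj => SSSjKbj   [S → S S]
SSSjKbj => bSSjKbj   [S → b]
bSSjKbj => bbSjKbj   [S → b]
bbSjKbj => bbbjKbj   [S → b]
bbbjKbj => bbbjjbj   [K → j]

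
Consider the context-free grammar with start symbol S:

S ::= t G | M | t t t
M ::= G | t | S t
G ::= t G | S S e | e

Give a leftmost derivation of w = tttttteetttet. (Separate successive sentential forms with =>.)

S => M => St => tGt => tSSet => ttGSet => ttSSeSet => tttttSeSet => ttttttGeSet => tttttteeSet => tttttteetttet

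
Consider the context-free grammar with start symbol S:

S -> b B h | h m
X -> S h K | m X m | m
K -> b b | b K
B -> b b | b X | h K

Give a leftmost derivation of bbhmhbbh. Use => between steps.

S => bBh => bbXh => bbShKh => bbhmhKh => bbhmhbbh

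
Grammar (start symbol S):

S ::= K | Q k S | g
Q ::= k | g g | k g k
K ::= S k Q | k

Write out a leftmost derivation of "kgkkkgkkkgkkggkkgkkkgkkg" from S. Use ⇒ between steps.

S ⇒ QkS   [S ::= Q k S]
QkS ⇒ kgkkS   [Q ::= k g k]
kgkkS ⇒ kgkkQkS   [S ::= Q k S]
kgkkQkS ⇒ kgkkkgkkS   [Q ::= k g k]
kgkkkgkkS ⇒ kgkkkgkkQkS   [S ::= Q k S]
kgkkkgkkQkS ⇒ kgkkkgkkkgkkS   [Q ::= k g k]
kgkkkgkkkgkkS ⇒ kgkkkgkkkgkkQkS   [S ::= Q k S]
kgkkkgkkkgkkQkS ⇒ kgkkkgkkkgkkggkS   [Q ::= g g]
kgkkkgkkkgkkggkS ⇒ kgkkkgkkkgkkggkQkS   [S ::= Q k S]
kgkkkgkkkgkkggkQkS ⇒ kgkkkgkkkgkkggkkgkkS   [Q ::= k g k]
kgkkkgkkkgkkggkkgkkS ⇒ kgkkkgkkkgkkggkkgkkQkS   [S ::= Q k S]
kgkkkgkkkgkkggkkgkkQkS ⇒ kgkkkgkkkgkkggkkgkkkgkkS   [Q ::= k g k]
kgkkkgkkkgkkggkkgkkkgkkS ⇒ kgkkkgkkkgkkggkkgkkkgkkg   [S ::= g]

S ⇒ QkS ⇒ kgkkS ⇒ kgkkQkS ⇒ kgkkkgkkS ⇒ kgkkkgkkQkS ⇒ kgkkkgkkkgkkS ⇒ kgkkkgkkkgkkQkS ⇒ kgkkkgkkkgkkggkS ⇒ kgkkkgkkkgkkggkQkS ⇒ kgkkkgkkkgkkggkkgkkS ⇒ kgkkkgkkkgkkggkkgkkQkS ⇒ kgkkkgkkkgkkggkkgkkkgkkS ⇒ kgkkkgkkkgkkggkkgkkkgkkg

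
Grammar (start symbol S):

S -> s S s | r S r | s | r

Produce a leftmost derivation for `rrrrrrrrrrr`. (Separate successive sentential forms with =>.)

S => rSr   [S -> r S r]
rSr => rrSrr   [S -> r S r]
rrSrr => rrrSrrr   [S -> r S r]
rrrSrrr => rrrrSrrrr   [S -> r S r]
rrrrSrrrr => rrrrrSrrrrr   [S -> r S r]
rrrrrSrrrrr => rrrrrrrrrrr   [S -> r]

S => rSr => rrSrr => rrrSrrr => rrrrSrrrr => rrrrrSrrrrr => rrrrrrrrrrr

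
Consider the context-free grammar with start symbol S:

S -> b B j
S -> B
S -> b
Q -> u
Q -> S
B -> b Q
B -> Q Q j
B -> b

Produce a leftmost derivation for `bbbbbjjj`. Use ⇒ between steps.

S ⇒ bBj   [S -> b B j]
bBj ⇒ bQQjj   [B -> Q Q j]
bQQjj ⇒ bSQjj   [Q -> S]
bSQjj ⇒ bBQjj   [S -> B]
bBQjj ⇒ bbQQjj   [B -> b Q]
bbQQjj ⇒ bbSQjj   [Q -> S]
bbSQjj ⇒ bbbQjj   [S -> b]
bbbQjj ⇒ bbbSjj   [Q -> S]
bbbSjj ⇒ bbbbBjjj   [S -> b B j]
bbbbBjjj ⇒ bbbbbjjj   [B -> b]

S⇒bBj⇒bQQjj⇒bSQjj⇒bBQjj⇒bbQQjj⇒bbSQjj⇒bbbQjj⇒bbbSjj⇒bbbbBjjj⇒bbbbbjjj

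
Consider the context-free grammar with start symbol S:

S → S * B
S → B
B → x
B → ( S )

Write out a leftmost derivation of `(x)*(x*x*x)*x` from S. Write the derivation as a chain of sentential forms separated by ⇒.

S ⇒ S*B   [S → S * B]
S*B ⇒ S*B*B   [S → S * B]
S*B*B ⇒ B*B*B   [S → B]
B*B*B ⇒ (S)*B*B   [B → ( S )]
(S)*B*B ⇒ (B)*B*B   [S → B]
(B)*B*B ⇒ (x)*B*B   [B → x]
(x)*B*B ⇒ (x)*(S)*B   [B → ( S )]
(x)*(S)*B ⇒ (x)*(S*B)*B   [S → S * B]
(x)*(S*B)*B ⇒ (x)*(S*B*B)*B   [S → S * B]
(x)*(S*B*B)*B ⇒ (x)*(B*B*B)*B   [S → B]
(x)*(B*B*B)*B ⇒ (x)*(x*B*B)*B   [B → x]
(x)*(x*B*B)*B ⇒ (x)*(x*x*B)*B   [B → x]
(x)*(x*x*B)*B ⇒ (x)*(x*x*x)*B   [B → x]
(x)*(x*x*x)*B ⇒ (x)*(x*x*x)*x   [B → x]

S ⇒ S*B ⇒ S*B*B ⇒ B*B*B ⇒ (S)*B*B ⇒ (B)*B*B ⇒ (x)*B*B ⇒ (x)*(S)*B ⇒ (x)*(S*B)*B ⇒ (x)*(S*B*B)*B ⇒ (x)*(B*B*B)*B ⇒ (x)*(x*B*B)*B ⇒ (x)*(x*x*B)*B ⇒ (x)*(x*x*x)*B ⇒ (x)*(x*x*x)*x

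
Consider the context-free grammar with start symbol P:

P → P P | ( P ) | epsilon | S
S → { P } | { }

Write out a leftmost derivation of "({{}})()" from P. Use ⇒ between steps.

P ⇒ PP ⇒ PPP ⇒ (P)PP ⇒ (S)PP ⇒ ({P})PP ⇒ ({S})PP ⇒ ({{}})PP ⇒ ({{}})(P)P ⇒ ({{}})()P ⇒ ({{}})()

P ⇒ PP   [P → P P]
PP ⇒ PPP   [P → P P]
PPP ⇒ (P)PP   [P → ( P )]
(P)PP ⇒ (S)PP   [P → S]
(S)PP ⇒ ({P})PP   [S → { P }]
({P})PP ⇒ ({S})PP   [P → S]
({S})PP ⇒ ({{}})PP   [S → { }]
({{}})PP ⇒ ({{}})(P)P   [P → ( P )]
({{}})(P)P ⇒ ({{}})()P   [P → epsilon]
({{}})()P ⇒ ({{}})()   [P → epsilon]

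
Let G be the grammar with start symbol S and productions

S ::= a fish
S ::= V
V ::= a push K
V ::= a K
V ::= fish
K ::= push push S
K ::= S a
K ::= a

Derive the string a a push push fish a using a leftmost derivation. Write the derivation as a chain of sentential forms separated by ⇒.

S ⇒ V ⇒ a K ⇒ a S a ⇒ a V a ⇒ a a K a ⇒ a a push push S a ⇒ a a push push V a ⇒ a a push push fish a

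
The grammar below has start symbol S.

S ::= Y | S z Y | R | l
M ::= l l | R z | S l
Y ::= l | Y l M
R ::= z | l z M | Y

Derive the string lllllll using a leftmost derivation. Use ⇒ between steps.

S ⇒ Y ⇒ YlM ⇒ YlMlM ⇒ llMlM ⇒ lllllM ⇒ lllllll

S ⇒ Y   [S ::= Y]
Y ⇒ YlM   [Y ::= Y l M]
YlM ⇒ YlMlM   [Y ::= Y l M]
YlMlM ⇒ llMlM   [Y ::= l]
llMlM ⇒ lllllM   [M ::= l l]
lllllM ⇒ lllllll   [M ::= l l]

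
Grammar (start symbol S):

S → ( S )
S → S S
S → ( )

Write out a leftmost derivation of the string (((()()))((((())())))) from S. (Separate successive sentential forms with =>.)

S => (S) => (SS) => ((S)S) => (((S))S) => (((SS))S) => (((()S))S) => (((()()))S) => (((()()))(S)) => (((()()))((S))) => (((()()))(((S)))) => (((()()))(((SS)))) => (((()()))((((S)S)))) => (((()()))((((())S)))) => (((()()))((((())()))))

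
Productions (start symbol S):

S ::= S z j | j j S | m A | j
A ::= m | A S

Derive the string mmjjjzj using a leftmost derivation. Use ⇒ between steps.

S⇒mA⇒mAS⇒mmS⇒mmjjS⇒mmjjSzj⇒mmjjjzj

S ⇒ mA   [S ::= m A]
mA ⇒ mAS   [A ::= A S]
mAS ⇒ mmS   [A ::= m]
mmS ⇒ mmjjS   [S ::= j j S]
mmjjS ⇒ mmjjSzj   [S ::= S z j]
mmjjSzj ⇒ mmjjjzj   [S ::= j]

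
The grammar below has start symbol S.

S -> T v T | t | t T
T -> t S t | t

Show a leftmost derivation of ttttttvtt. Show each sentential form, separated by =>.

S => tT => ttSt => ttTvTt => tttStvTt => ttttTtvTt => ttttttvTt => ttttttvtt

S => tT   [S -> t T]
tT => ttSt   [T -> t S t]
ttSt => ttTvTt   [S -> T v T]
ttTvTt => tttStvTt   [T -> t S t]
tttStvTt => ttttTtvTt   [S -> t T]
ttttTtvTt => ttttttvTt   [T -> t]
ttttttvTt => ttttttvtt   [T -> t]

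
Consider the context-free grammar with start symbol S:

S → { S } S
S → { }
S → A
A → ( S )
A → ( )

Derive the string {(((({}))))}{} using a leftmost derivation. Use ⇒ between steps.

S ⇒ {S}S ⇒ {A}S ⇒ {(S)}S ⇒ {(A)}S ⇒ {((S))}S ⇒ {((A))}S ⇒ {(((S)))}S ⇒ {(((A)))}S ⇒ {((((S))))}S ⇒ {(((({}))))}S ⇒ {(((({}))))}{}

S ⇒ {S}S   [S → { S } S]
{S}S ⇒ {A}S   [S → A]
{A}S ⇒ {(S)}S   [A → ( S )]
{(S)}S ⇒ {(A)}S   [S → A]
{(A)}S ⇒ {((S))}S   [A → ( S )]
{((S))}S ⇒ {((A))}S   [S → A]
{((A))}S ⇒ {(((S)))}S   [A → ( S )]
{(((S)))}S ⇒ {(((A)))}S   [S → A]
{(((A)))}S ⇒ {((((S))))}S   [A → ( S )]
{((((S))))}S ⇒ {(((({}))))}S   [S → { }]
{(((({}))))}S ⇒ {(((({}))))}{}   [S → { }]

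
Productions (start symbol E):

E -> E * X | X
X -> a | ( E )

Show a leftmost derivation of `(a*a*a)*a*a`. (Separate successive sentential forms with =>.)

E=>E*X=>E*X*X=>X*X*X=>(E)*X*X=>(E*X)*X*X=>(E*X*X)*X*X=>(X*X*X)*X*X=>(a*X*X)*X*X=>(a*a*X)*X*X=>(a*a*a)*X*X=>(a*a*a)*a*X=>(a*a*a)*a*a

E => E*X   [E -> E * X]
E*X => E*X*X   [E -> E * X]
E*X*X => X*X*X   [E -> X]
X*X*X => (E)*X*X   [X -> ( E )]
(E)*X*X => (E*X)*X*X   [E -> E * X]
(E*X)*X*X => (E*X*X)*X*X   [E -> E * X]
(E*X*X)*X*X => (X*X*X)*X*X   [E -> X]
(X*X*X)*X*X => (a*X*X)*X*X   [X -> a]
(a*X*X)*X*X => (a*a*X)*X*X   [X -> a]
(a*a*X)*X*X => (a*a*a)*X*X   [X -> a]
(a*a*a)*X*X => (a*a*a)*a*X   [X -> a]
(a*a*a)*a*X => (a*a*a)*a*a   [X -> a]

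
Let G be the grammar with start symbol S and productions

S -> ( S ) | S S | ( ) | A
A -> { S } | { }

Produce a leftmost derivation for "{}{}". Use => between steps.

S => SS   [S -> S S]
SS => AS   [S -> A]
AS => {}S   [A -> { }]
{}S => {}A   [S -> A]
{}A => {}{}   [A -> { }]

S => SS => AS => {}S => {}A => {}{}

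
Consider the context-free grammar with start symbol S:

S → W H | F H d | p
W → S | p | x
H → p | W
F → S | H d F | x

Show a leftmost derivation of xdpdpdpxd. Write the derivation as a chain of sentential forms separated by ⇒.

S ⇒ FHd   [S → F H d]
FHd ⇒ HdFHd   [F → H d F]
HdFHd ⇒ WdFHd   [H → W]
WdFHd ⇒ xdFHd   [W → x]
xdFHd ⇒ xdHdFHd   [F → H d F]
xdHdFHd ⇒ xdpdFHd   [H → p]
xdpdFHd ⇒ xdpdHdFHd   [F → H d F]
xdpdHdFHd ⇒ xdpdpdFHd   [H → p]
xdpdpdFHd ⇒ xdpdpdSHd   [F → S]
xdpdpdSHd ⇒ xdpdpdpHd   [S → p]
xdpdpdpHd ⇒ xdpdpdpWd   [H → W]
xdpdpdpWd ⇒ xdpdpdpxd   [W → x]

S⇒FHd⇒HdFHd⇒WdFHd⇒xdFHd⇒xdHdFHd⇒xdpdFHd⇒xdpdHdFHd⇒xdpdpdFHd⇒xdpdpdSHd⇒xdpdpdpHd⇒xdpdpdpWd⇒xdpdpdpxd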